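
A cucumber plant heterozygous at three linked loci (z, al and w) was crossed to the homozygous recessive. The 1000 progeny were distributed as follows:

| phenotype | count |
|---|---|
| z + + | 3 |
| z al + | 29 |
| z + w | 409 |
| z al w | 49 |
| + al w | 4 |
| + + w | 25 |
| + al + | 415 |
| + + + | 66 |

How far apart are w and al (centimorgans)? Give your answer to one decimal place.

12.2 centimorgans

The two most frequent reciprocal classes, + al + and z + w, are the parental types, so the F1 was + al + / z + w.
The two rarest classes, + al w and z + +, are the double crossovers. Comparing them with the parentals, only the w allele has switched, so w is the middle locus and the order is z – w – al.
Crossovers in the w–al interval produce the single-crossover classes + + + and z al w (66 + 49 = 115) plus the double crossovers (7).
RF(w–al) = (115 + 7) / 1000 = 122/1000 = 0.1220 → 12.2 centimorgans.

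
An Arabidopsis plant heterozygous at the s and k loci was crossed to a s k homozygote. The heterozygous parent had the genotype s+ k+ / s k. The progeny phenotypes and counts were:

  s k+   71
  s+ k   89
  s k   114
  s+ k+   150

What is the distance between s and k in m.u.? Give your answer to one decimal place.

The recombinant classes are s+ k and s k+: 89 + 71 = 160.
Recombination frequency = 160/424 = 0.3774 ≈ 37.7%, i.e. 37.7 m.u.

37.7 m.u.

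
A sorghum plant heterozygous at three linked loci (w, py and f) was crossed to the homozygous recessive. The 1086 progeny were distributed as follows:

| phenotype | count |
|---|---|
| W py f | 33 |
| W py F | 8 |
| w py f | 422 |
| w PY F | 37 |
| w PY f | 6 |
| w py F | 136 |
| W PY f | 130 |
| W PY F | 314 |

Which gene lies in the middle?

The two most frequent reciprocal classes, W PY F and w py f, are the parental types, so the F1 was W PY F / w py f.
The two rarest classes, W py F and w PY f, are the double crossovers. Comparing them with the parentals, only the py allele has switched, so py is the middle locus and the order is f – py – w.

py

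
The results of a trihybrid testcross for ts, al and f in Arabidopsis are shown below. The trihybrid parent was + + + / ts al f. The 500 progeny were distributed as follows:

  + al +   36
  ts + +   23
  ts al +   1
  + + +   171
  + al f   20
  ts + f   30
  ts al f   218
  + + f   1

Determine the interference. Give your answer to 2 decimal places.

0.67

The two rarest classes, + + f and ts al +, are the double crossovers. Comparing them with the parentals, only the f allele has switched, so f is the middle locus and the order is ts – f – al.
ts–f: (43 + 2)/500 = 0.0900; f–al: (66 + 2)/500 = 0.1360.
Expected DCO frequency = 0.0900 × 0.1360 ≈ 0.01224; observed = 2/500 ≈ 0.00400.
Coefficient of coincidence = 0.00400/0.01224 ≈ 0.33; interference = 1 − 0.33 = 0.67.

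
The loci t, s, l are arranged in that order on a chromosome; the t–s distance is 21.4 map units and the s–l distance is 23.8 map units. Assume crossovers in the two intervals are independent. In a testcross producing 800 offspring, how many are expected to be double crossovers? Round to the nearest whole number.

Map distances give recombination frequencies of 0.214 and 0.238 for the two intervals.
With no interference, expected double-crossover frequency = 0.214 × 0.238 = 0.05093.
Expected number = 0.05093 × 800 = 40.75 ≈ 41.

41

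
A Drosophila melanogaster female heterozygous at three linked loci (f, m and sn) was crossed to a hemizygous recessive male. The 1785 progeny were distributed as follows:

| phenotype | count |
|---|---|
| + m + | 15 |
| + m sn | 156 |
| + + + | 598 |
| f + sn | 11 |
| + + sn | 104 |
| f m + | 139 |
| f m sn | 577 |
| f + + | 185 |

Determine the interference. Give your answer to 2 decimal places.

The two most frequent reciprocal classes, + + + and f m sn, are the parental types, so the F1 was + + + / f m sn.
The two rarest classes, + m + and f + sn, are the double crossovers. Comparing them with the parentals, only the m allele has switched, so m is the middle locus and the order is f – m – sn.
f–m: (341 + 26)/1785 = 0.2056; m–sn: (243 + 26)/1785 = 0.1507.
Expected DCO frequency = 0.2056 × 0.1507 ≈ 0.03098; observed = 26/1785 ≈ 0.01457.
Coefficient of coincidence = 0.01457/0.03098 ≈ 0.47; interference = 1 − 0.47 = 0.53.

0.53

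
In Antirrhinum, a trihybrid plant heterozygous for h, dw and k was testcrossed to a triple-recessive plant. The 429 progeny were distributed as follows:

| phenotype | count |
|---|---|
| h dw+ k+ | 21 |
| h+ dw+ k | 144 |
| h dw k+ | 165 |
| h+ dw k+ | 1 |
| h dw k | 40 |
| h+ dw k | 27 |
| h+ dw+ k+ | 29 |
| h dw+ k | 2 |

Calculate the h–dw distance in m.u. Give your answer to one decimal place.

The two most frequent reciprocal classes, h dw k+ and h+ dw+ k, are the parental types, so the F1 was h dw k+ / h+ dw+ k.
The two rarest classes, h+ dw k+ and h dw+ k, are the double crossovers. Comparing them with the parentals, only the h allele has switched, so h is the middle locus and the order is dw – h – k.
Crossovers in the dw–h interval produce the single-crossover classes h dw+ k+ and h+ dw k (21 + 27 = 48) plus the double crossovers (3).
RF(dw–h) = (48 + 3) / 429 = 51/429 = 0.1189 → 11.9 m.u.

11.9 m.u.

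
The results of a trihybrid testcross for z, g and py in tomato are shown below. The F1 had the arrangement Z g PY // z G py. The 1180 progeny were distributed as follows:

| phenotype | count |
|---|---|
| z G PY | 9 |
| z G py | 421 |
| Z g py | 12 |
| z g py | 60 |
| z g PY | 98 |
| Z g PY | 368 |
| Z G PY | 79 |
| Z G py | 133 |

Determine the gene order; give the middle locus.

py

The two rarest classes, Z g py and z G PY, are the double crossovers. Comparing them with the parentals, only the py allele has switched, so py is the middle locus and the order is z – py – g.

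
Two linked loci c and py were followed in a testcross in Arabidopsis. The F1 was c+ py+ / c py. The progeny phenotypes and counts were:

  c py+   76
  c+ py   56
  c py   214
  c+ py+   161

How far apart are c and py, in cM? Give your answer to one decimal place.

26.0 cM

The recombinant classes are c+ py and c py+: 56 + 76 = 132.
Recombination frequency = 132/507 = 0.2604 ≈ 26.0%, i.e. 26.0 cM.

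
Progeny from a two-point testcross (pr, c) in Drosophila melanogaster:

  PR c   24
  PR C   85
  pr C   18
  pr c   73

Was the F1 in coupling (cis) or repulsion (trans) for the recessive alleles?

cis

The two most frequent classes are PR C (85) and pr c (73); these are the parental (non-recombinant) types.
So the F1 carried PR C on one chromosome and pr c on the other — the recessive alleles are on the same chromosome (cis / coupling).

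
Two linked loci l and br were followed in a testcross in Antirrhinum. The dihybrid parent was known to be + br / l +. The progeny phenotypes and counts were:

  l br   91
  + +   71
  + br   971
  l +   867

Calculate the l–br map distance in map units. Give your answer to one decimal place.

The recombinant classes are + + and l br: 71 + 91 = 162.
Recombination frequency = 162/2000 = 0.0810 ≈ 8.1%, i.e. 8.1 map units.

8.1 map units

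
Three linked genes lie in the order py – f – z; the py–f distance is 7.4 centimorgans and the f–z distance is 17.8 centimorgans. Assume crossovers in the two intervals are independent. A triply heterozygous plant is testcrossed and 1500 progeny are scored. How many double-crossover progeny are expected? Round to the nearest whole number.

20

Map distances give recombination frequencies of 0.074 and 0.178 for the two intervals.
With no interference, expected double-crossover frequency = 0.074 × 0.178 = 0.01317.
Expected number = 0.01317 × 1500 = 19.76 ≈ 20.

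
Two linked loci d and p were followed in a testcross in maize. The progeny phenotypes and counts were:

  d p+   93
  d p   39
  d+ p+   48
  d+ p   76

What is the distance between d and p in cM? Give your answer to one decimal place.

The two most frequent classes, d+ p (76) and d p+ (93), are the parental types, so the F1 was d+ p / d p+.
The recombinant classes are d+ p+ and d p: 48 + 39 = 87.
Recombination frequency = 87/256 = 0.3398 ≈ 34.0%, i.e. 34.0 cM.

34.0 cM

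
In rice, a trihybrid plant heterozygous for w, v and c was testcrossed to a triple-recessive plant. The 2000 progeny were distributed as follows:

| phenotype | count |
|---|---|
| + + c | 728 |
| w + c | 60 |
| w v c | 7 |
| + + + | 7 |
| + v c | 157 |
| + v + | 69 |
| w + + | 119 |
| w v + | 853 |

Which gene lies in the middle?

c

The two most frequent reciprocal classes, + + c and w v +, are the parental types, so the F1 was + + c / w v +.
The two rarest classes, + + + and w v c, are the double crossovers. Comparing them with the parentals, only the c allele has switched, so c is the middle locus and the order is w – c – v.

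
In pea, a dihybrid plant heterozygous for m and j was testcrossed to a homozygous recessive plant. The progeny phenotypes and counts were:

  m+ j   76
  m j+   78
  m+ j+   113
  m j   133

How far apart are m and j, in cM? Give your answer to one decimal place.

The two most frequent classes, m+ j+ (113) and m j (133), are the parental types, so the F1 was m+ j+ / m j.
The recombinant classes are m+ j and m j+: 76 + 78 = 154.
Recombination frequency = 154/400 = 0.3850 ≈ 38.5%, i.e. 38.5 cM.

38.5 cM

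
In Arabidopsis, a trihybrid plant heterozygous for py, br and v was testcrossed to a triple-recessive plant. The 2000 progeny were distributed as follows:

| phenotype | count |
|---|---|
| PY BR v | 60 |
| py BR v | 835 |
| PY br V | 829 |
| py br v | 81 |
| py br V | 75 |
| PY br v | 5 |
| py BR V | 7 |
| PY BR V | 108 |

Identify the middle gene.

v

The two most frequent reciprocal classes, py BR v and PY br V, are the parental types, so the F1 was py BR v / PY br V.
The two rarest classes, py BR V and PY br v, are the double crossovers. Comparing them with the parentals, only the v allele has switched, so v is the middle locus and the order is br – v – py.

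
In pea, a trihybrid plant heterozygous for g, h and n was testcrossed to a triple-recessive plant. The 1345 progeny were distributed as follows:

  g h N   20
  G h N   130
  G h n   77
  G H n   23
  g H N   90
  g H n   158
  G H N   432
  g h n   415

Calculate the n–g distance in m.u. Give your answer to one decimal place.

15.6 m.u.

The two most frequent reciprocal classes, g h n and G H N, are the parental types, so the F1 was g h n / G H N.
The two rarest classes, g h N and G H n, are the double crossovers. Comparing them with the parentals, only the n allele has switched, so n is the middle locus and the order is h – n – g.
Crossovers in the n–g interval produce the single-crossover classes G h n and g H N (77 + 90 = 167) plus the double crossovers (43).
RF(n–g) = (167 + 43) / 1345 = 210/1345 = 0.1561 → 15.6 m.u.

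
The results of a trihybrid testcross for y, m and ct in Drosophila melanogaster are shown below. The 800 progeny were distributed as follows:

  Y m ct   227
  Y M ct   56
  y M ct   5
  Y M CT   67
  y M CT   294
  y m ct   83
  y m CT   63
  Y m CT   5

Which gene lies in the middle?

The two most frequent reciprocal classes, y M CT and Y m ct, are the parental types, so the F1 was y M CT / Y m ct.
The two rarest classes, y M ct and Y m CT, are the double crossovers. Comparing them with the parentals, only the ct allele has switched, so ct is the middle locus and the order is y – ct – m.

ct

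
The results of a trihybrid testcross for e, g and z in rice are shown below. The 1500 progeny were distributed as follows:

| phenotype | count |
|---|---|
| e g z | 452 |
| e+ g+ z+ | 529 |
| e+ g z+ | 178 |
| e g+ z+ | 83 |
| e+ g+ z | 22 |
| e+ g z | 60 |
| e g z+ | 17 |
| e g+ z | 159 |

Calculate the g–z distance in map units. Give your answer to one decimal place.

25.1 map units

The two most frequent reciprocal classes, e+ g+ z+ and e g z, are the parental types, so the F1 was e+ g+ z+ / e g z.
The two rarest classes, e+ g+ z and e g z+, are the double crossovers. Comparing them with the parentals, only the z allele has switched, so z is the middle locus and the order is e – z – g.
Crossovers in the z–g interval produce the single-crossover classes e+ g z+ and e g+ z (178 + 159 = 337) plus the double crossovers (39).
RF(z–g) = (337 + 39) / 1500 = 376/1500 = 0.2507 → 25.1 map units.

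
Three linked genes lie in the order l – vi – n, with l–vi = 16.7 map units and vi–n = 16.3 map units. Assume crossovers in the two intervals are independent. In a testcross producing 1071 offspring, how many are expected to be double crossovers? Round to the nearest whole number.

29

Map distances give recombination frequencies of 0.167 and 0.163 for the two intervals.
With no interference, expected double-crossover frequency = 0.167 × 0.163 = 0.02722.
Expected number = 0.02722 × 1071 = 29.15 ≈ 29.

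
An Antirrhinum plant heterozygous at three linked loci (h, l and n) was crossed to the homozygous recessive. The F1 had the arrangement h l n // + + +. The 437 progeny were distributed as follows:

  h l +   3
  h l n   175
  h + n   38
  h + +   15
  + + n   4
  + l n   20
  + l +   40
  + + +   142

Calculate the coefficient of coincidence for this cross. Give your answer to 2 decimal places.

0.86

The two rarest classes, h l + and + + n, are the double crossovers. Comparing them with the parentals, only the n allele has switched, so n is the middle locus and the order is h – n – l.
h–n: (35 + 7)/437 = 0.0961; n–l: (78 + 7)/437 = 0.1945.
Expected DCO frequency = 0.0961 × 0.1945 ≈ 0.01869; observed = 7/437 ≈ 0.01602.
Coefficient of coincidence = 0.01602/0.01869 ≈ 0.86.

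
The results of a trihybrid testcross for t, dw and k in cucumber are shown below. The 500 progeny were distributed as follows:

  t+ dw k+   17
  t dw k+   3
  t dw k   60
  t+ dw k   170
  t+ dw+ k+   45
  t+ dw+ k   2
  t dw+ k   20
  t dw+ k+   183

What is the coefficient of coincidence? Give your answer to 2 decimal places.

The two most frequent reciprocal classes, t dw+ k+ and t+ dw k, are the parental types, so the F1 was t dw+ k+ / t+ dw k.
The two rarest classes, t dw k+ and t+ dw+ k, are the double crossovers. Comparing them with the parentals, only the dw allele has switched, so dw is the middle locus and the order is k – dw – t.
k–dw: (37 + 5)/500 = 0.0840; dw–t: (105 + 5)/500 = 0.2200.
Expected DCO frequency = 0.0840 × 0.2200 ≈ 0.01848; observed = 5/500 ≈ 0.01000.
Coefficient of coincidence = 0.01000/0.01848 ≈ 0.54.

0.54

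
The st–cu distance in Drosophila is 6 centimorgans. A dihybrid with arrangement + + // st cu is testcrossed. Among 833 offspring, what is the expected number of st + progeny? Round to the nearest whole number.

A map distance of 6 centimorgans corresponds to a recombination frequency of 0.060.
The F1 is + + / st cu, so st + is a recombinant gamete class with expected frequency r/2 = 0.060/2 = 0.0300.
Expected number = 0.0300 × 833 = 24.99 ≈ 25.

25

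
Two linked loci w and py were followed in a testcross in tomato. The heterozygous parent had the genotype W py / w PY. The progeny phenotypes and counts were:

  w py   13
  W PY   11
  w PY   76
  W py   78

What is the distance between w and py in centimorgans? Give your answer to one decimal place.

The recombinant classes are W PY and w py: 11 + 13 = 24.
Recombination frequency = 24/178 = 0.1348 ≈ 13.5%, i.e. 13.5 centimorgans.

13.5 centimorgans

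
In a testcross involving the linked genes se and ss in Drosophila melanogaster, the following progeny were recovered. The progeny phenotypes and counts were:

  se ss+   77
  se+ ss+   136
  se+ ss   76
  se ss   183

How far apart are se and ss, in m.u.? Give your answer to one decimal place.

32.4 m.u.

The two most frequent classes, se+ ss+ (136) and se ss (183), are the parental types, so the F1 was se+ ss+ / se ss.
The recombinant classes are se+ ss and se ss+: 76 + 77 = 153.
Recombination frequency = 153/472 = 0.3242 ≈ 32.4%, i.e. 32.4 m.u.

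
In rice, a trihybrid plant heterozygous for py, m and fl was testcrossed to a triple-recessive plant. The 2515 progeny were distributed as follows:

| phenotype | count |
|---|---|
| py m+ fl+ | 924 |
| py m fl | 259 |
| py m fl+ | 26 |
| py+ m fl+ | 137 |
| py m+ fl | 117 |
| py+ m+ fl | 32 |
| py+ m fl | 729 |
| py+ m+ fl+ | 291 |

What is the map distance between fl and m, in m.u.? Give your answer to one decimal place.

12.4 m.u.

The two most frequent reciprocal classes, py+ m fl and py m+ fl+, are the parental types, so the F1 was py+ m fl / py m+ fl+.
The two rarest classes, py+ m+ fl and py m fl+, are the double crossovers. Comparing them with the parentals, only the m allele has switched, so m is the middle locus and the order is fl – m – py.
Crossovers in the fl–m interval produce the single-crossover classes py+ m fl+ and py m+ fl (137 + 117 = 254) plus the double crossovers (58).
RF(fl–m) = (254 + 58) / 2515 = 312/2515 = 0.1241 → 12.4 m.u.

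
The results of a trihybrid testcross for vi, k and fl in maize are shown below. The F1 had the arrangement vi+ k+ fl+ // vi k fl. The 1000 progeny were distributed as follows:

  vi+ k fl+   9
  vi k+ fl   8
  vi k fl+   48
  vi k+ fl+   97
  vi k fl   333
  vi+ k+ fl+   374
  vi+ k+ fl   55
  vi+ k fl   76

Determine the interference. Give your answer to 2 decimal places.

The two rarest classes, vi+ k fl+ and vi k+ fl, are the double crossovers. Comparing them with the parentals, only the k allele has switched, so k is the middle locus and the order is fl – k – vi.
fl–k: (103 + 17)/1000 = 0.1200; k–vi: (173 + 17)/1000 = 0.1900.
Expected DCO frequency = 0.1200 × 0.1900 ≈ 0.02280; observed = 17/1000 ≈ 0.01700.
Coefficient of coincidence = 0.01700/0.02280 ≈ 0.75; interference = 1 − 0.75 = 0.25.

0.25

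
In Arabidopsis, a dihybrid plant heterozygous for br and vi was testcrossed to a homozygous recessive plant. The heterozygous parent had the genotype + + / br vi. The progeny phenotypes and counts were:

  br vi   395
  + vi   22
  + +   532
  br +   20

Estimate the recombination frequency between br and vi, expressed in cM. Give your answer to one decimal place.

The recombinant classes are + vi and br +: 22 + 20 = 42.
Recombination frequency = 42/969 = 0.0433 ≈ 4.3%, i.e. 4.3 cM.

4.3 cM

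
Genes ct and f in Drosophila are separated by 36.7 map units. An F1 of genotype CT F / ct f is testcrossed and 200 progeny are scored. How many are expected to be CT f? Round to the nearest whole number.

37

A map distance of 36.7 map units corresponds to a recombination frequency of 0.367.
The F1 is CT F / ct f, so CT f is a recombinant gamete class with expected frequency r/2 = 0.367/2 = 0.1835.
Expected number = 0.1835 × 200 = 36.70 ≈ 37.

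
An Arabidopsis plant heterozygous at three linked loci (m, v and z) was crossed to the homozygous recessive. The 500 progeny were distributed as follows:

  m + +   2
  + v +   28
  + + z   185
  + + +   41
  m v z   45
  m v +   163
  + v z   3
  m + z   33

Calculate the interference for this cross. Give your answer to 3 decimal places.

The two most frequent reciprocal classes, m v + and + + z, are the parental types, so the F1 was m v + / + + z.
The two rarest classes, m + + and + v z, are the double crossovers. Comparing them with the parentals, only the v allele has switched, so v is the middle locus and the order is m – v – z.
m–v: (61 + 5)/500 = 0.1320; v–z: (86 + 5)/500 = 0.1820.
Expected DCO frequency = 0.1320 × 0.1820 ≈ 0.02402; observed = 5/500 ≈ 0.01000.
Coefficient of coincidence = 0.01000/0.02402 ≈ 0.416; interference = 1 − 0.416 = 0.584.

0.584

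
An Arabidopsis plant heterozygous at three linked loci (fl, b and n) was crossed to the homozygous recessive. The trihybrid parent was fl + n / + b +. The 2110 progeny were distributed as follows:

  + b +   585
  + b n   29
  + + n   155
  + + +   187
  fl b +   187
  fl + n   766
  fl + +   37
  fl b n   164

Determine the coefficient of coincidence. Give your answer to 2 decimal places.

The two rarest classes, fl + + and + b n, are the double crossovers. Comparing them with the parentals, only the n allele has switched, so n is the middle locus and the order is b – n – fl.
b–n: (351 + 66)/2110 = 0.1976; n–fl: (342 + 66)/2110 = 0.1934.
Expected DCO frequency = 0.1976 × 0.1934 ≈ 0.03822; observed = 66/2110 ≈ 0.03128.
Coefficient of coincidence = 0.03128/0.03822 ≈ 0.82.

0.82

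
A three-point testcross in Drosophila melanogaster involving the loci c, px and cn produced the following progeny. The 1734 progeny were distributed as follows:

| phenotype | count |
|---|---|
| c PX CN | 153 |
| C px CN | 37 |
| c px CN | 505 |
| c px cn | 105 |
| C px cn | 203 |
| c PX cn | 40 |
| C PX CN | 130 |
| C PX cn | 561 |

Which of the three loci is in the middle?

c

The two most frequent reciprocal classes, C PX cn and c px CN, are the parental types, so the F1 was C PX cn / c px CN.
The two rarest classes, c PX cn and C px CN, are the double crossovers. Comparing them with the parentals, only the c allele has switched, so c is the middle locus and the order is px – c – cn.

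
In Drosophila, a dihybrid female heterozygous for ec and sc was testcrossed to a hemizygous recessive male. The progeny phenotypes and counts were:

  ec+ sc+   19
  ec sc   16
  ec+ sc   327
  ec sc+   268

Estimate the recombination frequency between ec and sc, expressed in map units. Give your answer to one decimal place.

5.6 map units

The two most frequent classes, ec+ sc (327) and ec sc+ (268), are the parental types, so the F1 was ec+ sc / ec sc+.
The recombinant classes are ec+ sc+ and ec sc: 19 + 16 = 35.
Recombination frequency = 35/630 = 0.0556 ≈ 5.6%, i.e. 5.6 map units.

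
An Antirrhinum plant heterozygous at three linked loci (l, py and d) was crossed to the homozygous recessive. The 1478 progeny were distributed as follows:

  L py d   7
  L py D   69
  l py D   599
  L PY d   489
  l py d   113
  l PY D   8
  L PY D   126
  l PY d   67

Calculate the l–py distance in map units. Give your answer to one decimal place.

The two most frequent reciprocal classes, l py D and L PY d, are the parental types, so the F1 was l py D / L PY d.
The two rarest classes, l PY D and L py d, are the double crossovers. Comparing them with the parentals, only the py allele has switched, so py is the middle locus and the order is d – py – l.
Crossovers in the py–l interval produce the single-crossover classes L py D and l PY d (69 + 67 = 136) plus the double crossovers (15).
RF(py–l) = (136 + 15) / 1478 = 151/1478 = 0.1022 → 10.2 map units.

10.2 map units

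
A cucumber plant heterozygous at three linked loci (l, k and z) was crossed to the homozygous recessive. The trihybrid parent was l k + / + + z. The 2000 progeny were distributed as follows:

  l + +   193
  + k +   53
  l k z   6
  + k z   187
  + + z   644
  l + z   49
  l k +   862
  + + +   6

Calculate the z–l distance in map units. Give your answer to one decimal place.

5.7 map units

The two rarest classes, l k z and + + +, are the double crossovers. Comparing them with the parentals, only the z allele has switched, so z is the middle locus and the order is k – z – l.
Crossovers in the z–l interval produce the single-crossover classes + k + and l + z (53 + 49 = 102) plus the double crossovers (12).
RF(z–l) = (102 + 12) / 2000 = 114/2000 = 0.0570 → 5.7 map units.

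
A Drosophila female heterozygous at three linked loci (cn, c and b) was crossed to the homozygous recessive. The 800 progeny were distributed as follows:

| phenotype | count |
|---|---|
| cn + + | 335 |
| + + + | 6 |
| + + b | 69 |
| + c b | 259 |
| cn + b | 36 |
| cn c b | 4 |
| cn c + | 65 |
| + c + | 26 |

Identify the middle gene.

cn

The two most frequent reciprocal classes, cn + + and + c b, are the parental types, so the F1 was cn + + / + c b.
The two rarest classes, + + + and cn c b, are the double crossovers. Comparing them with the parentals, only the cn allele has switched, so cn is the middle locus and the order is b – cn – c.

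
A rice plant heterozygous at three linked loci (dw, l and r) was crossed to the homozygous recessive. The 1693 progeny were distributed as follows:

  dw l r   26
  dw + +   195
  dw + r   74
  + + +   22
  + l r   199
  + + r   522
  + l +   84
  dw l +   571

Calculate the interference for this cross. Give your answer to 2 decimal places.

0.11

The two most frequent reciprocal classes, + + r and dw l +, are the parental types, so the F1 was + + r / dw l +.
The two rarest classes, + + + and dw l r, are the double crossovers. Comparing them with the parentals, only the r allele has switched, so r is the middle locus and the order is l – r – dw.
l–r: (394 + 48)/1693 = 0.2611; r–dw: (158 + 48)/1693 = 0.1217.
Expected DCO frequency = 0.2611 × 0.1217 ≈ 0.03178; observed = 48/1693 ≈ 0.02835.
Coefficient of coincidence = 0.02835/0.03178 ≈ 0.89; interference = 1 − 0.89 = 0.11.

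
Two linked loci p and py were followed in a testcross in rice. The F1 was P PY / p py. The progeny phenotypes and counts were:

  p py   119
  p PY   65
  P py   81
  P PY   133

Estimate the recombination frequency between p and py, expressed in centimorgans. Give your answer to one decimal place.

36.7 centimorgans

The recombinant classes are P py and p PY: 81 + 65 = 146.
Recombination frequency = 146/398 = 0.3668 ≈ 36.7%, i.e. 36.7 centimorgans.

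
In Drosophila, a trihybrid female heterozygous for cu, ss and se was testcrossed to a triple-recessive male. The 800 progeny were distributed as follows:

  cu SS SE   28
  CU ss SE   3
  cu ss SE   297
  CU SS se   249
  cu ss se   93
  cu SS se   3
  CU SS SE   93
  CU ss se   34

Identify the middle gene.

cu

The two most frequent reciprocal classes, CU SS se and cu ss SE, are the parental types, so the F1 was CU SS se / cu ss SE.
The two rarest classes, cu SS se and CU ss SE, are the double crossovers. Comparing them with the parentals, only the cu allele has switched, so cu is the middle locus and the order is se – cu – ss.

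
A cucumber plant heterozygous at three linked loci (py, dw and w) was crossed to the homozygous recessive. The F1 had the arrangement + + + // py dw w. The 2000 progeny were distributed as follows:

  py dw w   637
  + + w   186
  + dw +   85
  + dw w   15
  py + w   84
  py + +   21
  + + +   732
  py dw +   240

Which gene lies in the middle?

The two rarest classes, py + + and + dw w, are the double crossovers. Comparing them with the parentals, only the py allele has switched, so py is the middle locus and the order is dw – py – w.

py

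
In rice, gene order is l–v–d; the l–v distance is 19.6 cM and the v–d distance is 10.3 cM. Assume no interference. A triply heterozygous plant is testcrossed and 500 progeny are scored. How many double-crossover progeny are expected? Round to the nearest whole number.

10

Map distances give recombination frequencies of 0.196 and 0.103 for the two intervals.
With no interference, expected double-crossover frequency = 0.196 × 0.103 = 0.02019.
Expected number = 0.02019 × 500 = 10.09 ≈ 10.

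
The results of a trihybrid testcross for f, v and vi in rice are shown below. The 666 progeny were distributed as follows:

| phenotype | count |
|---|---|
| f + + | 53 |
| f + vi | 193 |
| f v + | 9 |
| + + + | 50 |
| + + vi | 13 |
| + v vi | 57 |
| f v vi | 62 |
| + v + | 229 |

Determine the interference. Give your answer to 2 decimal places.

0.17

The two most frequent reciprocal classes, + v + and f + vi, are the parental types, so the F1 was + v + / f + vi.
The two rarest classes, f v + and + + vi, are the double crossovers. Comparing them with the parentals, only the f allele has switched, so f is the middle locus and the order is v – f – vi.
v–f: (112 + 22)/666 = 0.2012; f–vi: (110 + 22)/666 = 0.1982.
Expected DCO frequency = 0.2012 × 0.1982 ≈ 0.03988; observed = 22/666 ≈ 0.03303.
Coefficient of coincidence = 0.03303/0.03988 ≈ 0.83; interference = 1 − 0.83 = 0.17.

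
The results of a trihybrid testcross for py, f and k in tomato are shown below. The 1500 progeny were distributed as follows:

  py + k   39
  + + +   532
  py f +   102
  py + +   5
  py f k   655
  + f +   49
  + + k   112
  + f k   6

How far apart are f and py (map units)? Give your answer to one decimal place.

6.6 map units

The two most frequent reciprocal classes, py f k and + + +, are the parental types, so the F1 was py f k / + + +.
The two rarest classes, + f k and py + +, are the double crossovers. Comparing them with the parentals, only the py allele has switched, so py is the middle locus and the order is k – py – f.
Crossovers in the py–f interval produce the single-crossover classes py + k and + f + (39 + 49 = 88) plus the double crossovers (11).
RF(py–f) = (88 + 11) / 1500 = 99/1500 = 0.0660 → 6.6 map units.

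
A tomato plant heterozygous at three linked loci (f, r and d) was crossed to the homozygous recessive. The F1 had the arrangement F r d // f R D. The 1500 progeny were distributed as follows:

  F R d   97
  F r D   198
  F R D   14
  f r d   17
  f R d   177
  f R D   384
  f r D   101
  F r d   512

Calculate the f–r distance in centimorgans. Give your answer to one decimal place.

The two rarest classes, f r d and F R D, are the double crossovers. Comparing them with the parentals, only the f allele has switched, so f is the middle locus and the order is d – f – r.
Crossovers in the f–r interval produce the single-crossover classes F R d and f r D (97 + 101 = 198) plus the double crossovers (31).
RF(f–r) = (198 + 31) / 1500 = 229/1500 = 0.1527 → 15.3 centimorgans.

15.3 centimorgans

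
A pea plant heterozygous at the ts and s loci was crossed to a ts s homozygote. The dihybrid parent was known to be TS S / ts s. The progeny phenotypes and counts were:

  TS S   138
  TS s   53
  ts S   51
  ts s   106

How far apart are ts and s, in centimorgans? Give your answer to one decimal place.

29.9 centimorgans

The recombinant classes are TS s and ts S: 53 + 51 = 104.
Recombination frequency = 104/348 = 0.2989 ≈ 29.9%, i.e. 29.9 centimorgans.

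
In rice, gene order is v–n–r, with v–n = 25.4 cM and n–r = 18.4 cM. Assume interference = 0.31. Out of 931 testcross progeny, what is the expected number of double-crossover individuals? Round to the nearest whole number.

30

Map distances give recombination frequencies of 0.254 and 0.184 for the two intervals.
With interference 0.31 (so coincidence = 0.69), expected double-crossover frequency = 0.254 × 0.184 × 0.69 = 0.03225.
Expected number = 0.03225 × 931 = 30.02 ≈ 30.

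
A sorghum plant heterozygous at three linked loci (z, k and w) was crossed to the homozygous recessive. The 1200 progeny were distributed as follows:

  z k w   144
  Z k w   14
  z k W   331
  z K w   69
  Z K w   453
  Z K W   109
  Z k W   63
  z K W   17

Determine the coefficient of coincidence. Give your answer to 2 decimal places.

0.80

The two most frequent reciprocal classes, z k W and Z K w, are the parental types, so the F1 was z k W / Z K w.
The two rarest classes, z K W and Z k w, are the double crossovers. Comparing them with the parentals, only the k allele has switched, so k is the middle locus and the order is w – k – z.
w–k: (253 + 31)/1200 = 0.2367; k–z: (132 + 31)/1200 = 0.1358.
Expected DCO frequency = 0.2367 × 0.1358 ≈ 0.03214; observed = 31/1200 ≈ 0.02583.
Coefficient of coincidence = 0.02583/0.03214 ≈ 0.80.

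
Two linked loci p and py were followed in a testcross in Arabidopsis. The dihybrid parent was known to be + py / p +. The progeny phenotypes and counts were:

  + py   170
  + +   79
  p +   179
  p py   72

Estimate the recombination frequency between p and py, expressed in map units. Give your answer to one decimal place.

30.2 map units

The recombinant classes are + + and p py: 79 + 72 = 151.
Recombination frequency = 151/500 = 0.3020 ≈ 30.2%, i.e. 30.2 map units.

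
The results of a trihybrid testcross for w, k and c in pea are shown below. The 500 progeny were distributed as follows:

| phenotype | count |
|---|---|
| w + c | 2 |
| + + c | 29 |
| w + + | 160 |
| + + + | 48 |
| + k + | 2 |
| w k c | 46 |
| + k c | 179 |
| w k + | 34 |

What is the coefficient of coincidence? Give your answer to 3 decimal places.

The two most frequent reciprocal classes, + k c and w + +, are the parental types, so the F1 was + k c / w + +.
The two rarest classes, + k + and w + c, are the double crossovers. Comparing them with the parentals, only the c allele has switched, so c is the middle locus and the order is k – c – w.
k–c: (63 + 4)/500 = 0.1340; c–w: (94 + 4)/500 = 0.1960.
Expected DCO frequency = 0.1340 × 0.1960 ≈ 0.02626; observed = 4/500 ≈ 0.00800.
Coefficient of coincidence = 0.00800/0.02626 ≈ 0.305.

0.305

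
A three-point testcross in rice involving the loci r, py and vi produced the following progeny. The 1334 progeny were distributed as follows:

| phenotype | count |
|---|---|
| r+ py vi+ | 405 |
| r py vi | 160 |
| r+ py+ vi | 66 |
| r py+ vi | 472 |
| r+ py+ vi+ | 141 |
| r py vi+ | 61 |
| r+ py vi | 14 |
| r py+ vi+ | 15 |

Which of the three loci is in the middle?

The two most frequent reciprocal classes, r py+ vi and r+ py vi+, are the parental types, so the F1 was r py+ vi / r+ py vi+.
The two rarest classes, r py+ vi+ and r+ py vi, are the double crossovers. Comparing them with the parentals, only the vi allele has switched, so vi is the middle locus and the order is r – vi – py.

vi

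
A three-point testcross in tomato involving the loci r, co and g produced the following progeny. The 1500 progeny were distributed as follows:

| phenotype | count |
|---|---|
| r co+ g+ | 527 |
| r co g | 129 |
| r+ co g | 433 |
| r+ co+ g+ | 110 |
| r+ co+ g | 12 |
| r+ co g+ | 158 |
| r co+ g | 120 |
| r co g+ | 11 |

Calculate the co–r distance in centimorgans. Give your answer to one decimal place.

17.5 centimorgans

The two most frequent reciprocal classes, r co+ g+ and r+ co g, are the parental types, so the F1 was r co+ g+ / r+ co g.
The two rarest classes, r co g+ and r+ co+ g, are the double crossovers. Comparing them with the parentals, only the co allele has switched, so co is the middle locus and the order is g – co – r.
Crossovers in the co–r interval produce the single-crossover classes r+ co+ g+ and r co g (110 + 129 = 239) plus the double crossovers (23).
RF(co–r) = (239 + 23) / 1500 = 262/1500 = 0.1747 → 17.5 centimorgans.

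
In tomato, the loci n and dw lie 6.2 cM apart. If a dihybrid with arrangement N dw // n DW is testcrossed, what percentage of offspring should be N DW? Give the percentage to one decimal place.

A map distance of 6.2 cM corresponds to a recombination frequency of 0.062.
The F1 is N dw / n DW, so N DW is a recombinant gamete class with expected frequency r/2 = 0.062/2 = 0.0310.
That is 0.0310 = 3.1% of the progeny.

3.1%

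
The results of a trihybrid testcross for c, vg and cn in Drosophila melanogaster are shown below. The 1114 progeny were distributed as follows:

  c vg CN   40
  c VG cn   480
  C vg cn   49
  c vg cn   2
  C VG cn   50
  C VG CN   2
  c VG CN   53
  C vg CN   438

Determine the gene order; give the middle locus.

vg

The two most frequent reciprocal classes, c VG cn and C vg CN, are the parental types, so the F1 was c VG cn / C vg CN.
The two rarest classes, c vg cn and C VG CN, are the double crossovers. Comparing them with the parentals, only the vg allele has switched, so vg is the middle locus and the order is c – vg – cn.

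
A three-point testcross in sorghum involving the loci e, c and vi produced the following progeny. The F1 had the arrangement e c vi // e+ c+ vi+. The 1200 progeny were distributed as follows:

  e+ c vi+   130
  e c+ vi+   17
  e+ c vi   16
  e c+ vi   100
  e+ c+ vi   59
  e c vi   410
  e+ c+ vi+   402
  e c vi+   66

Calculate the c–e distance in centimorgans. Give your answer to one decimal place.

The two rarest classes, e+ c vi and e c+ vi+, are the double crossovers. Comparing them with the parentals, only the e allele has switched, so e is the middle locus and the order is vi – e – c.
Crossovers in the e–c interval produce the single-crossover classes e c+ vi and e+ c vi+ (100 + 130 = 230) plus the double crossovers (33).
RF(e–c) = (230 + 33) / 1200 = 263/1200 = 0.2192 → 21.9 centimorgans.

21.9 centimorgans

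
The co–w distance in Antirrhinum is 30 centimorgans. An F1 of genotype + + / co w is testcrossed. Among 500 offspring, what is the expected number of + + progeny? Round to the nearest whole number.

175

A map distance of 30 centimorgans corresponds to a recombination frequency of 0.300.
The F1 is + + / co w, so + + is a parental gamete class with expected frequency (1 − r)/2 = 0.700/2 = 0.3500.
Expected number = 0.3500 × 500 = 175.00 ≈ 175.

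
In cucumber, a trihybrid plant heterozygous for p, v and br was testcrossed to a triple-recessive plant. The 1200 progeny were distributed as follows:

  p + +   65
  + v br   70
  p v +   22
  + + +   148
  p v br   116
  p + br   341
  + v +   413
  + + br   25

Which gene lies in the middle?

The two most frequent reciprocal classes, + v + and p + br, are the parental types, so the F1 was + v + / p + br.
The two rarest classes, p v + and + + br, are the double crossovers. Comparing them with the parentals, only the p allele has switched, so p is the middle locus and the order is v – p – br.

p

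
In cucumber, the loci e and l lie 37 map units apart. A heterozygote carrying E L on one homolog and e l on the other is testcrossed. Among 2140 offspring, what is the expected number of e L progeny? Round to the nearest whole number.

396

A map distance of 37 map units corresponds to a recombination frequency of 0.370.
The F1 is E L / e l, so e L is a recombinant gamete class with expected frequency r/2 = 0.370/2 = 0.1850.
Expected number = 0.1850 × 2140 = 395.90 ≈ 396.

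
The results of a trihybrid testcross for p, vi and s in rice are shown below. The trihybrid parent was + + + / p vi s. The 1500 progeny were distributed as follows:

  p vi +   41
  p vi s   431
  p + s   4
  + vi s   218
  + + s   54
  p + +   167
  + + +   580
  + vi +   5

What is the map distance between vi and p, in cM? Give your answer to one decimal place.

26.3 cM

The two rarest classes, + vi + and p + s, are the double crossovers. Comparing them with the parentals, only the vi allele has switched, so vi is the middle locus and the order is p – vi – s.
Crossovers in the p–vi interval produce the single-crossover classes p + + and + vi s (167 + 218 = 385) plus the double crossovers (9).
RF(p–vi) = (385 + 9) / 1500 = 394/1500 = 0.2627 → 26.3 cM.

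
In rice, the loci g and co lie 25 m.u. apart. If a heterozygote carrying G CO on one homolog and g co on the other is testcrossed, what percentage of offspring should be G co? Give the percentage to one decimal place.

12.5%

A map distance of 25 m.u. corresponds to a recombination frequency of 0.250.
The F1 is G CO / g co, so G co is a recombinant gamete class with expected frequency r/2 = 0.250/2 = 0.1250.
That is 0.1250 = 12.5% of the progeny.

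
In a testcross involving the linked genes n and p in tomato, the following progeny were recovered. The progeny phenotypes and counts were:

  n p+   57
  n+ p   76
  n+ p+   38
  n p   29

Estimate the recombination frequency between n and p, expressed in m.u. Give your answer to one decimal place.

The two most frequent classes, n+ p (76) and n p+ (57), are the parental types, so the F1 was n+ p / n p+.
The recombinant classes are n+ p+ and n p: 38 + 29 = 67.
Recombination frequency = 67/200 = 0.3350 ≈ 33.5%, i.e. 33.5 m.u.

33.5 m.u.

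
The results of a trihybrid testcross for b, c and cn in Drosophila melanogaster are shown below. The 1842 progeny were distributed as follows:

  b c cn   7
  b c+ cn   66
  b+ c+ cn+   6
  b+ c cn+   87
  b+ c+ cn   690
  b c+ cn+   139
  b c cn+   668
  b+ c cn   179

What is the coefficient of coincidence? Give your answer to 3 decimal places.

The two most frequent reciprocal classes, b c cn+ and b+ c+ cn, are the parental types, so the F1 was b c cn+ / b+ c+ cn.
The two rarest classes, b c cn and b+ c+ cn+, are the double crossovers. Comparing them with the parentals, only the cn allele has switched, so cn is the middle locus and the order is b – cn – c.
b–cn: (153 + 13)/1842 = 0.0901; cn–c: (318 + 13)/1842 = 0.1797.
Expected DCO frequency = 0.0901 × 0.1797 ≈ 0.01619; observed = 13/1842 ≈ 0.00706.
Coefficient of coincidence = 0.00706/0.01619 ≈ 0.436.

0.436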